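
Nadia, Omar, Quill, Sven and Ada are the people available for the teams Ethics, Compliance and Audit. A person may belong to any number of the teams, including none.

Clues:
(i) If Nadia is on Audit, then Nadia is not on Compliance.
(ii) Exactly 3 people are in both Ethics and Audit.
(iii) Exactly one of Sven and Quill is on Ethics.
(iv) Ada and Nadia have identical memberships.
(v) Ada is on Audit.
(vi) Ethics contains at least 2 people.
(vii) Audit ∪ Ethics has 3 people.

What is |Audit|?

3

From (v): Ada ∈ Audit.
(iv): Nadia matches Ada: Nadia ∈ Audit.
(i): Nadia ∉ Compliance.
(iv): Ada matches Nadia: Ada ∉ Compliance.
Suppose Nadia ∉ Ethics: no assignment then satisfies all the clues, so Nadia ∈ Ethics.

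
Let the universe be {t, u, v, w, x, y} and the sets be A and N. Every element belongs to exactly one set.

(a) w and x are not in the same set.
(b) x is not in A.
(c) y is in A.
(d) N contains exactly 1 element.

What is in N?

From (b): x ∉ A.
From (c): y ∈ A.
Only one set left: x ∈ N.
(a): w ∉ N.
(d): N already has 1, so the rest are out.
Only one set left: t ∈ A.
Only one set left: u ∈ A.
Only one set left: v ∈ A.
Only one set left: w ∈ A.

N = {x}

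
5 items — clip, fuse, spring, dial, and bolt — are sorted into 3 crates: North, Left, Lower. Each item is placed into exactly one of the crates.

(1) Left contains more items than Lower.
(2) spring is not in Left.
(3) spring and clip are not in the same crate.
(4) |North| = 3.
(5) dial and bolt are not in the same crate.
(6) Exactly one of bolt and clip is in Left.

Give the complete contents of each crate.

North = {bolt, fuse, spring}; Left = {clip, dial}; Lower = {}

From (2): spring ∉ Left.
Suppose clip ∈ North: no assignment then satisfies all the clues, so clip ∉ North.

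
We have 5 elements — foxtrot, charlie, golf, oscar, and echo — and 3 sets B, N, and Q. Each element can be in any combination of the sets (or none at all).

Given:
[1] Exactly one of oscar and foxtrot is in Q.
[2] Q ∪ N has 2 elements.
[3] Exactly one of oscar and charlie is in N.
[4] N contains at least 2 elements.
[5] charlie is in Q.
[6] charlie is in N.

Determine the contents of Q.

Q = {charlie, foxtrot}

From (5): charlie ∈ Q.
From (6): charlie ∈ N.
(3) (exactly one): oscar ∉ N.
Suppose foxtrot ∉ Q: no assignment then satisfies all the clues, so foxtrot ∈ Q.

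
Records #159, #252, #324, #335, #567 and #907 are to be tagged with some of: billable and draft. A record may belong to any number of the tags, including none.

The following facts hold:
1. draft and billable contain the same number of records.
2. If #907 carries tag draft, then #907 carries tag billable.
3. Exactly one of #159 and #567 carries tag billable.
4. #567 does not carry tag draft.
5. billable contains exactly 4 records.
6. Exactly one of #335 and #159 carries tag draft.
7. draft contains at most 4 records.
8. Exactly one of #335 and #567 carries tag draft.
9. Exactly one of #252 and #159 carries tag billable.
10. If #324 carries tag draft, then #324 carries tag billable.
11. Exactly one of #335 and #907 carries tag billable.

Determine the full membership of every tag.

billable = {#252, #324, #567, #907}; draft = {#252, #324, #335, #907}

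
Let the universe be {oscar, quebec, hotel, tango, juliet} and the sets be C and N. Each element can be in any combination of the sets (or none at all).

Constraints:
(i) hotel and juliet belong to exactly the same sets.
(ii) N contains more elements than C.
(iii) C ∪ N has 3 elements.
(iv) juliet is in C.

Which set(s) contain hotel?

hotel: C, N

From (iv): juliet ∈ C.
(i): hotel matches juliet: hotel ∈ C.
Suppose hotel ∉ N: no assignment then satisfies all the clues, so hotel ∈ N.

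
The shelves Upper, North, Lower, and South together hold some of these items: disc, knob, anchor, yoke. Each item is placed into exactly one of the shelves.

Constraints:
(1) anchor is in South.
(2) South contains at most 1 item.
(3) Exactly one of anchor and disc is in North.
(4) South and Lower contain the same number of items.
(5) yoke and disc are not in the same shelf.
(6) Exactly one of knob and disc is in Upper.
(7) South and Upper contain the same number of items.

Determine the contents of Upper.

Upper = {knob}

From (1): anchor ∈ South.
(2): South already has 1, so the rest are out.
(3) (exactly one): disc ∈ North.
(5): yoke ∉ North.
(6) (exactly one): knob ∈ Upper.
Suppose yoke ∈ Upper: no assignment then satisfies all the clues, so yoke ∉ Upper.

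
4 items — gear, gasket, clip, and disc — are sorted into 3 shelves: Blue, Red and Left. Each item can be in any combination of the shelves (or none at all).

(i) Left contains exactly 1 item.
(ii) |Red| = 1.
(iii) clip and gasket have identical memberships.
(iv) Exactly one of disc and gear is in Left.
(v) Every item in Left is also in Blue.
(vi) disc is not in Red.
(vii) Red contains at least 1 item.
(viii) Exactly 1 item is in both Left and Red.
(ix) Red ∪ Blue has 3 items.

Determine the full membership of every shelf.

Blue = {clip, gasket, gear}; Red = {gear}; Left = {gear}

From (vi): disc ∉ Red.
Suppose gear ∉ Blue: no assignment then satisfies all the clues, so gear ∈ Blue.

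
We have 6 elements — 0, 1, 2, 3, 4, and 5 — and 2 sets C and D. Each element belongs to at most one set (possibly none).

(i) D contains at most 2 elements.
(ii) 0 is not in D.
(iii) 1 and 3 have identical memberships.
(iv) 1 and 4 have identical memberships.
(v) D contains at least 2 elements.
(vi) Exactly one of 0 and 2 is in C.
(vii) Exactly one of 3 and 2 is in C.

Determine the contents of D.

D = {2, 5}

From (ii): 0 ∉ D.
Suppose 1 ∈ D: no assignment then satisfies all the clues, so 1 ∉ D.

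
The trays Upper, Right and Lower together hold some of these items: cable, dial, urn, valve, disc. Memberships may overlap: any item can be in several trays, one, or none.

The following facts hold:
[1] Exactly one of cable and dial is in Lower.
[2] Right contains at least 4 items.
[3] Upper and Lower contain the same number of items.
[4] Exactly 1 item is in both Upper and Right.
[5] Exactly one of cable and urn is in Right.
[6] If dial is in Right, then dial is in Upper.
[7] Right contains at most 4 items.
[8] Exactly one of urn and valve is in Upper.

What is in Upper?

Upper = {dial, urn}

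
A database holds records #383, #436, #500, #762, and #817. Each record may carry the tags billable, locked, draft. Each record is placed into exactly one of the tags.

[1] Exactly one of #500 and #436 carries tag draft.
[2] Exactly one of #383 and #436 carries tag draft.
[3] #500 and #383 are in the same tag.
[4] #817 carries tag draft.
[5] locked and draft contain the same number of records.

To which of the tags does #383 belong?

#383: locked

From (4): #817 ∈ draft.
Suppose #383 ∈ billable: no assignment then satisfies all the clues, so #383 ∉ billable.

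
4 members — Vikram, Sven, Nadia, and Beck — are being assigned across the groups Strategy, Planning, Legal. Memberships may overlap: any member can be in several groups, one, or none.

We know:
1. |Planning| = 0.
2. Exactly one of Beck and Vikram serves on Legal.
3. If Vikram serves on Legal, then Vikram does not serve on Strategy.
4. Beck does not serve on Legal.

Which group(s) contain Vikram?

Vikram: Legal

From (4): Beck ∉ Legal.
(1): Planning already has 0, so the rest are out.
(2) (exactly one): Vikram ∈ Legal.
(3): Vikram ∉ Strategy.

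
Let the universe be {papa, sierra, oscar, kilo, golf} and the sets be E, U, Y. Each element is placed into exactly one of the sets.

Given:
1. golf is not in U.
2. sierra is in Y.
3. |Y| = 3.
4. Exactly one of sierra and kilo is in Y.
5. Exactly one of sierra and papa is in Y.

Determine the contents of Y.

From (1): golf ∉ U.
From (2): sierra ∈ Y.
(4) (exactly one): kilo ∉ Y.
(5) (exactly one): papa ∉ Y.
(3): only 3 candidates remain for Y, so all are in.

Y = {golf, oscar, sierra}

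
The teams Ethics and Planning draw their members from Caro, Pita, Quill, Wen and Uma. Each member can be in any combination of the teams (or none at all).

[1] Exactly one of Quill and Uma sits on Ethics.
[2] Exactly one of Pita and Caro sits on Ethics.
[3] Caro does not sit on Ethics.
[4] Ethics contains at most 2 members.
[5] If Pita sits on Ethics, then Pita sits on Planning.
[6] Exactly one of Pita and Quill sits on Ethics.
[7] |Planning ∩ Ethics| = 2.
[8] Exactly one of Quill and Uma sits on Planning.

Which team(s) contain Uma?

From (3): Caro ∉ Ethics.
(2) (exactly one): Pita ∈ Ethics.
(5): Pita ∈ Planning.
(6) (exactly one): Quill ∉ Ethics.
(1) (exactly one): Uma ∈ Ethics.
(4): Ethics already has 2, so the rest are out.
Suppose Uma ∉ Planning: no assignment then satisfies all the clues, so Uma ∈ Planning.

Uma: Ethics, Planning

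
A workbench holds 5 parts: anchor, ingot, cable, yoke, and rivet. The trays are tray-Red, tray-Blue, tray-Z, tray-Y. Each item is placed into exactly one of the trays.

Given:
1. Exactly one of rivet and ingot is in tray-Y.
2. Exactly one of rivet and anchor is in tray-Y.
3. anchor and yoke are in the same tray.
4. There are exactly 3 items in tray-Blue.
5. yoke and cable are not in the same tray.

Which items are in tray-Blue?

tray-Blue = {anchor, ingot, yoke}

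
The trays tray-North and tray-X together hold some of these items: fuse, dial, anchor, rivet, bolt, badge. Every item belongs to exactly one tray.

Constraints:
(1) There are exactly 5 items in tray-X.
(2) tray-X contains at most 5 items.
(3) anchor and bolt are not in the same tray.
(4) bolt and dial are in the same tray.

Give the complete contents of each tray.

tray-North = {anchor}; tray-X = {badge, bolt, dial, fuse, rivet}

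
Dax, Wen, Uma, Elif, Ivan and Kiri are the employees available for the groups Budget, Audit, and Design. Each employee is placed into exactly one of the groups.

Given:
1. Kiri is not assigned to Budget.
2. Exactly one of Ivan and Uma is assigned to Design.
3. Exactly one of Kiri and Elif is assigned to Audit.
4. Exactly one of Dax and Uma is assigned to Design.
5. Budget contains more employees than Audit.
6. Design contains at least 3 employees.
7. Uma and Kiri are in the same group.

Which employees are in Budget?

Budget = {Dax, Ivan}

From (1): Kiri ∉ Budget.
(7): Uma matches Kiri: Uma ∉ Budget.
Suppose Dax ∉ Budget: no assignment then satisfies all the clues, so Dax ∈ Budget.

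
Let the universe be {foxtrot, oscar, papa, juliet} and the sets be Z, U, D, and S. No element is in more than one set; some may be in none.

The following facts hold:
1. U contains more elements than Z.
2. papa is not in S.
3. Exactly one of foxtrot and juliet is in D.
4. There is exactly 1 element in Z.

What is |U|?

2

From (2): papa ∉ S.
Suppose foxtrot ∈ S: no assignment then satisfies all the clues, so foxtrot ∉ S.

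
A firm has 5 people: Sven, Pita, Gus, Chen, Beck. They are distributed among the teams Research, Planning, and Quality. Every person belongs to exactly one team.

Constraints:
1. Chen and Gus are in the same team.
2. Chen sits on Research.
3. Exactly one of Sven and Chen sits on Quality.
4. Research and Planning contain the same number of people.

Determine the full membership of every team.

Research = {Chen, Gus}; Planning = {Beck, Pita}; Quality = {Sven}

From (2): Chen ∈ Research.
(1): Gus matches Chen: Gus ∈ Research.
(3) (exactly one): Sven ∈ Quality.
Suppose Pita ∈ Research: no assignment then satisfies all the clues, so Pita ∉ Research.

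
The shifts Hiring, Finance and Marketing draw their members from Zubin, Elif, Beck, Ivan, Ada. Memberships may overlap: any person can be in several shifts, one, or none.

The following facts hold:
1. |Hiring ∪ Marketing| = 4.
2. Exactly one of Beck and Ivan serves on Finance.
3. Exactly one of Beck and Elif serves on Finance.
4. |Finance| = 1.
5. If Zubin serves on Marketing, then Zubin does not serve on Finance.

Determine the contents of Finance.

Finance = {Beck}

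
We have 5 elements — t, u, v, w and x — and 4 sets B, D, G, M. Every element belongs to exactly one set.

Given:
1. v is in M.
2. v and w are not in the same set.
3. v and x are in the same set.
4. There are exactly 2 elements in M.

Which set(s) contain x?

x: M

From (1): v ∈ M.
(2): w ∉ M.
(3): x matches v: x ∉ B.
(3): x matches v: x ∉ D.
(3): x matches v: x ∉ G.
(3): x matches v: x ∈ M.
(4): M already has 2, so the rest are out.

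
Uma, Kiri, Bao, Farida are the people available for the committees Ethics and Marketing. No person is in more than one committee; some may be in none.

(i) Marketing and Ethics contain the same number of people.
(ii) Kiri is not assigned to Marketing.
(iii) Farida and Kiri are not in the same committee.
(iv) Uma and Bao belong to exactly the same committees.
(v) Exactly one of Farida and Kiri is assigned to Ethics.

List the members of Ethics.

Ethics = {Kiri}

From (ii): Kiri ∉ Marketing.
Suppose Uma ∈ Ethics: no assignment then satisfies all the clues, so Uma ∉ Ethics.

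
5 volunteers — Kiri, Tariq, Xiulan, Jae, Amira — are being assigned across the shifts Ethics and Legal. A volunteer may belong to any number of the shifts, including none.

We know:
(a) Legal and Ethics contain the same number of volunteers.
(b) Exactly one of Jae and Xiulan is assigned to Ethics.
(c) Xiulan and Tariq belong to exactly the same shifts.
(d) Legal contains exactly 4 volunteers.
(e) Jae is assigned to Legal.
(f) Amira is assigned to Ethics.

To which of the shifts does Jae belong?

Jae: Legal

From (e): Jae ∈ Legal.
From (f): Amira ∈ Ethics.
Suppose Jae ∈ Ethics: no assignment then satisfies all the clues, so Jae ∉ Ethics.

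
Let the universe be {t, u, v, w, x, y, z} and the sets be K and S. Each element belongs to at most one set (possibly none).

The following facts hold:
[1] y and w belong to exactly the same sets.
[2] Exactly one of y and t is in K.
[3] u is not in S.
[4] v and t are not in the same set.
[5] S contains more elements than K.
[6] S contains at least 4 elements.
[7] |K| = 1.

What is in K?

K = {t}

From (3): u ∉ S.
Suppose t ∉ K: no assignment then satisfies all the clues, so t ∈ K.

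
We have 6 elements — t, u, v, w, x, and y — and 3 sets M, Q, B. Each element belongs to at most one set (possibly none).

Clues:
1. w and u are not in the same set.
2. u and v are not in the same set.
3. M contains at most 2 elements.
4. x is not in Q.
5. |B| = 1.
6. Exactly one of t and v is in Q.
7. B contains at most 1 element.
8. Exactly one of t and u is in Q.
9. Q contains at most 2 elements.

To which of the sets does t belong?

t: Q

From (4): x ∉ Q.
Suppose t ∈ M: no assignment then satisfies all the clues, so t ∉ M.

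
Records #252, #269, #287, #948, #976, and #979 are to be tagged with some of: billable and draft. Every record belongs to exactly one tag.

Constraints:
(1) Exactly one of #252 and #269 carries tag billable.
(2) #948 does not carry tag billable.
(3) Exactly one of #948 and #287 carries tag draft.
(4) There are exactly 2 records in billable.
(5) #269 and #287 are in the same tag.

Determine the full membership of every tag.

billable = {#269, #287}; draft = {#252, #948, #976, #979}

From (2): #948 ∉ billable.
Only one tag left: #948 ∈ draft.
(3) (exactly one): #287 ∉ draft.
(5): #269 matches #287: #269 ∉ draft.
Only one tag left: #269 ∈ billable.
Only one tag left: #287 ∈ billable.
(1) (exactly one): #252 ∉ billable.
(4): billable already has 2, so the rest are out.
Only one tag left: #252 ∈ draft.
Only one tag left: #976 ∈ draft.
Only one tag left: #979 ∈ draft.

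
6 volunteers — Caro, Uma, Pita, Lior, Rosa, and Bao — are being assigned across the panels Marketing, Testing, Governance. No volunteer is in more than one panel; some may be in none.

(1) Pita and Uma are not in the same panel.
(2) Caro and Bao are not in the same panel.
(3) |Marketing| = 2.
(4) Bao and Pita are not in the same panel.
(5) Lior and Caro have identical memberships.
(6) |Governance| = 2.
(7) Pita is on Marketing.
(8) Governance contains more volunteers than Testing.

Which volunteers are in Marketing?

Marketing = {Pita, Rosa}

From (7): Pita ∈ Marketing.
(1): Uma ∉ Marketing.
(4): Bao ∉ Marketing.
Suppose Caro ∈ Marketing: no assignment then satisfies all the clues, so Caro ∉ Marketing.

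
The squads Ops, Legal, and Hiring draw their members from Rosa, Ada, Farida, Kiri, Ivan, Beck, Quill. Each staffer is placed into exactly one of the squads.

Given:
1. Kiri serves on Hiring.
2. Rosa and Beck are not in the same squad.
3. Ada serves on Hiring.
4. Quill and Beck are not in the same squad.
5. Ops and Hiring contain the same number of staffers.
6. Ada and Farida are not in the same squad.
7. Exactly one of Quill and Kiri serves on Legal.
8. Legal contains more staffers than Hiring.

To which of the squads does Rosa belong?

Rosa: Legal

From (1): Kiri ∈ Hiring.
From (3): Ada ∈ Hiring.
(6): Farida ∉ Hiring.
(7) (exactly one): Quill ∈ Legal.
(4): Beck ∉ Legal.
Suppose Rosa ∈ Ops: no assignment then satisfies all the clues, so Rosa ∉ Ops.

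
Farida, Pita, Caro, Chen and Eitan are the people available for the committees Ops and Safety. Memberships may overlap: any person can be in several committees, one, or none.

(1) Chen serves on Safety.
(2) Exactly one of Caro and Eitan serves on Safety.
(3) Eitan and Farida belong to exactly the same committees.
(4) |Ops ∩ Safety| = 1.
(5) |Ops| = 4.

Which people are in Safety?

Safety = {Caro, Chen}

From (1): Chen ∈ Safety.
Suppose Farida ∈ Safety: no assignment then satisfies all the clues, so Farida ∉ Safety.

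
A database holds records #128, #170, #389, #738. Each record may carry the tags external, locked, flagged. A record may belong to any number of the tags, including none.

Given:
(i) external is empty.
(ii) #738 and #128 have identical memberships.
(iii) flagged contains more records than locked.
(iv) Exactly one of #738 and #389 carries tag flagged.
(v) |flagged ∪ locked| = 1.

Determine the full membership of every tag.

external = {}; locked = {}; flagged = {#389}

(i): external already has 0, so the rest are out.
Suppose #128 ∈ locked: no assignment then satisfies all the clues, so #128 ∉ locked.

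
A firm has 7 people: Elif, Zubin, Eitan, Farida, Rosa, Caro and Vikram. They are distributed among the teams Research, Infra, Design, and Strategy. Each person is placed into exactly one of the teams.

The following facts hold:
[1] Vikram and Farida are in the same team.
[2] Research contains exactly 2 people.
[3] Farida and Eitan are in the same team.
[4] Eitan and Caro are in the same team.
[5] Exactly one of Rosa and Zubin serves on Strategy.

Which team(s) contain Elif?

Elif: Research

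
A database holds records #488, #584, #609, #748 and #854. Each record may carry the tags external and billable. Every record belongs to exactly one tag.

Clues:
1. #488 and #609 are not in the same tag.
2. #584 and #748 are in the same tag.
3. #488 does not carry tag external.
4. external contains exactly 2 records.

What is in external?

external = {#609, #854}

From (3): #488 ∉ external.
Only one tag left: #488 ∈ billable.
(1): #609 ∉ billable.
Only one tag left: #609 ∈ external.
Suppose #584 ∈ external: no assignment then satisfies all the clues, so #584 ∉ external.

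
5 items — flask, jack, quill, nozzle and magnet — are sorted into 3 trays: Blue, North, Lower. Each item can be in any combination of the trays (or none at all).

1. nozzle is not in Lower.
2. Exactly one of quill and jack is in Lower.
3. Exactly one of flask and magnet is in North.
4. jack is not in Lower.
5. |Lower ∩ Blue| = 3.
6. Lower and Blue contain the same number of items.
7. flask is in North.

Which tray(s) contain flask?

flask: Blue, Lower, North

From (1): nozzle ∉ Lower.
From (4): jack ∉ Lower.
From (7): flask ∈ North.
(2) (exactly one): quill ∈ Lower.
(3) (exactly one): magnet ∉ North.
Suppose flask ∉ Blue: no assignment then satisfies all the clues, so flask ∈ Blue.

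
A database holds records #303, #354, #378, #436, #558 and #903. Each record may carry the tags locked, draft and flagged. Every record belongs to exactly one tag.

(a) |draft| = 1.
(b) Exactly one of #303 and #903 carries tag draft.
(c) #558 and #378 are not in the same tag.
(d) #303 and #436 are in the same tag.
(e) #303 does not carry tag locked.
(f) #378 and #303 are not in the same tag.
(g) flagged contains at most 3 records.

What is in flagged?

flagged = {#303, #436, #558}

From (e): #303 ∉ locked.
(d): #436 matches #303: #436 ∉ locked.
Suppose #303 ∉ flagged: no assignment then satisfies all the clues, so #303 ∈ flagged.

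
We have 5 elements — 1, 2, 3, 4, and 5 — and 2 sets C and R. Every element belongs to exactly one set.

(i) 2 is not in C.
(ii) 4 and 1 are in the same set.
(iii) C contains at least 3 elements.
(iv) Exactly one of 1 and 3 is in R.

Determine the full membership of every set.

C = {1, 4, 5}; R = {2, 3}

From (i): 2 ∉ C.
Only one set left: 2 ∈ R.
Suppose 1 ∉ C: no assignment then satisfies all the clues, so 1 ∈ C.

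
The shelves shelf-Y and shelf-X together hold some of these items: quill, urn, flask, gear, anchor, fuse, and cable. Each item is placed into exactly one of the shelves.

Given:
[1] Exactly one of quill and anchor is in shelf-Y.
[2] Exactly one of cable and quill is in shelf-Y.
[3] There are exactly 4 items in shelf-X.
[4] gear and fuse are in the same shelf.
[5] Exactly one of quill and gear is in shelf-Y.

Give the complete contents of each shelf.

shelf-Y = {flask, quill, urn}; shelf-X = {anchor, cable, fuse, gear}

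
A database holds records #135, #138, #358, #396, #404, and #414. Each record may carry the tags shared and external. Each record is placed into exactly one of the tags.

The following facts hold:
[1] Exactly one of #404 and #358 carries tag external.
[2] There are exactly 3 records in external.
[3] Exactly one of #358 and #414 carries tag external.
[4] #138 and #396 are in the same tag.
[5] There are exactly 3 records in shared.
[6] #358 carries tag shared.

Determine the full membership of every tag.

shared = {#138, #358, #396}; external = {#135, #404, #414}

From (6): #358 ∈ shared.
(1) (exactly one): #404 ∈ external.
(3) (exactly one): #414 ∈ external.
Suppose #135 ∈ shared: no assignment then satisfies all the clues, so #135 ∉ shared.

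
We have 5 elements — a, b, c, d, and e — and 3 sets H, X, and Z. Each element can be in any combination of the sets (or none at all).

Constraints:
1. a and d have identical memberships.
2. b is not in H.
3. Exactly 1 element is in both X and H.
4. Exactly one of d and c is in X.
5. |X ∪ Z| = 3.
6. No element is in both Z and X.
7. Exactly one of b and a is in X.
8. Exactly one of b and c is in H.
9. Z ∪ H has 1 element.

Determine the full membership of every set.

H = {c}; X = {b, c, e}; Z = {}

From (2): b ∉ H.
(8) (exactly one): c ∈ H.
Suppose a ∈ H: no assignment then satisfies all the clues, so a ∉ H.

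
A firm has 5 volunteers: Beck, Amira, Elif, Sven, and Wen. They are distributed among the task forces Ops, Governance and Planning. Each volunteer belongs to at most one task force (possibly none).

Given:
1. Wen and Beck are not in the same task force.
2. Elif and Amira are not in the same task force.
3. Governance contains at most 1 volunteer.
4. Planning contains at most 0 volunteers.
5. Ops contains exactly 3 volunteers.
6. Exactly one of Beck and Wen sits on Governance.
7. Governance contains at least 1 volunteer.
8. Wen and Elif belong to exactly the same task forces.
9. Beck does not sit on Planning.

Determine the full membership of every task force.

Ops = {Elif, Sven, Wen}; Governance = {Beck}; Planning = {}

From (9): Beck ∉ Planning.
(4): Planning already has 0, so the rest are out.
Suppose Beck ∈ Ops: no assignment then satisfies all the clues, so Beck ∉ Ops.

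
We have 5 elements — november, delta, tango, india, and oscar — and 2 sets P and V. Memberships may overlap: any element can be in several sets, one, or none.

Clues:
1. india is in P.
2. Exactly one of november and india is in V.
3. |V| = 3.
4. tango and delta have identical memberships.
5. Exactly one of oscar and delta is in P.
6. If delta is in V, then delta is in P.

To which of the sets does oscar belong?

oscar: none

From (1): india ∈ P.
Suppose oscar ∈ P: no assignment then satisfies all the clues, so oscar ∉ P.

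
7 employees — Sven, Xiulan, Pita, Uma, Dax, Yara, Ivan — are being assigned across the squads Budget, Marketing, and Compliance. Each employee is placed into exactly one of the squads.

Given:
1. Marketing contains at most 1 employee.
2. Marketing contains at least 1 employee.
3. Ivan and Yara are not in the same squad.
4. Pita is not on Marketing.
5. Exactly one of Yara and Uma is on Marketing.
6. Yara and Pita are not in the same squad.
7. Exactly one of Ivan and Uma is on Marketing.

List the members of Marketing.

Marketing = {Uma}

From (4): Pita ∉ Marketing.
Suppose Sven ∈ Marketing: no assignment then satisfies all the clues, so Sven ∉ Marketing.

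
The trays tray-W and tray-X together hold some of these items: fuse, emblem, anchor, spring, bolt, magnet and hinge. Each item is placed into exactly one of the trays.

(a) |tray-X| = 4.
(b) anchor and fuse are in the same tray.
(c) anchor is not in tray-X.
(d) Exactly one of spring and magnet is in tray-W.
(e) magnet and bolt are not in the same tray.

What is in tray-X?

tray-X = {bolt, emblem, hinge, spring}

From (c): anchor ∉ tray-X.
(b): fuse matches anchor: fuse ∉ tray-X.
Only one tray left: fuse ∈ tray-W.
Only one tray left: anchor ∈ tray-W.
Suppose emblem ∉ tray-X: no assignment then satisfies all the clues, so emblem ∈ tray-X.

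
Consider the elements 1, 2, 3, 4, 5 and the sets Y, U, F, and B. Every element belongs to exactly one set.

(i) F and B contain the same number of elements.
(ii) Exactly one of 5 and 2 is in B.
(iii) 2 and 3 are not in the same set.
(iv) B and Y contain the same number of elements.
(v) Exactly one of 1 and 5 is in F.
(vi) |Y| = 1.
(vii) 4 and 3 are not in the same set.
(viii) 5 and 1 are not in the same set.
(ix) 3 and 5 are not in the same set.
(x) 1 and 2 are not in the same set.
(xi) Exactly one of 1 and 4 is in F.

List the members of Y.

Y = {3}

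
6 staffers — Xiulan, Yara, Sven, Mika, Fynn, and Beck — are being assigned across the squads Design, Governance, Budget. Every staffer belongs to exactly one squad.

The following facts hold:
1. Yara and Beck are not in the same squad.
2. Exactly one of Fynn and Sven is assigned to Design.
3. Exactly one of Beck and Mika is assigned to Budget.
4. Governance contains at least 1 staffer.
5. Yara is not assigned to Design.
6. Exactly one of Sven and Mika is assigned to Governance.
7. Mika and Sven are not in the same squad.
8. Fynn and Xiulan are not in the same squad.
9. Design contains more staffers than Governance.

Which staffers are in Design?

Design = {Beck, Fynn}

From (5): Yara ∉ Design.
Suppose Xiulan ∈ Design: no assignment then satisfies all the clues, so Xiulan ∉ Design.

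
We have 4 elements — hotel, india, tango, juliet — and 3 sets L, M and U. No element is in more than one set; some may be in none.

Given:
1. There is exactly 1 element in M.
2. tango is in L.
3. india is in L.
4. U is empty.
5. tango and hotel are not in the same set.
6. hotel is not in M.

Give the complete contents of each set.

L = {india, tango}; M = {juliet}; U = {}

From (2): tango ∈ L.
From (3): india ∈ L.
From (6): hotel ∉ M.
(1): only 1 candidates remain for M, so all are in.
(4): U already has 0, so the rest are out.
(5): hotel ∉ L.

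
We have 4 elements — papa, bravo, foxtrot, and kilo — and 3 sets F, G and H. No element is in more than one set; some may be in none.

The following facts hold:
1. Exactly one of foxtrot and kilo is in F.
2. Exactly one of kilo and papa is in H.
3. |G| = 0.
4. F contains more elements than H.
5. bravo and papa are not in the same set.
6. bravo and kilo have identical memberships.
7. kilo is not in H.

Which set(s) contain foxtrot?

foxtrot: none

From (7): kilo ∉ H.
(2) (exactly one): papa ∈ H.
(3): G already has 0, so the rest are out.
(5): bravo ∉ H.
Suppose foxtrot ∈ F: no assignment then satisfies all the clues, so foxtrot ∉ F.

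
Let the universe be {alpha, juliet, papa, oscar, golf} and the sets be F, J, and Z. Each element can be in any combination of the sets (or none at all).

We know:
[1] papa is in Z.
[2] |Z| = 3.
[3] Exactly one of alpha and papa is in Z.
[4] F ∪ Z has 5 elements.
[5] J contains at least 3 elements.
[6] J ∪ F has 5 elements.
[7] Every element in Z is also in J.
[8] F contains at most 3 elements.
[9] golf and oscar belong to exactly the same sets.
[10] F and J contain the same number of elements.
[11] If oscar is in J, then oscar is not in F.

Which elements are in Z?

Z = {golf, oscar, papa}

From (1): papa ∈ Z.
(3) (exactly one): alpha ∉ Z.
(7) with papa ∈ Z: papa ∈ J.
Suppose juliet ∈ Z: no assignment then satisfies all the clues, so juliet ∉ Z.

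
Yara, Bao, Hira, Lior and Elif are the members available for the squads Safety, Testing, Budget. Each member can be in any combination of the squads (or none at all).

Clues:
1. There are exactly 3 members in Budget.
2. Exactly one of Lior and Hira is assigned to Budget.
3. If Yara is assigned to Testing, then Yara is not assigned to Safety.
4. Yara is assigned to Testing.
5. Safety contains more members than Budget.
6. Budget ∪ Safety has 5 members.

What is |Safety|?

4

From (4): Yara ∈ Testing.
(3): Yara ∉ Safety.
Suppose Yara ∉ Budget: no assignment then satisfies all the clues, so Yara ∈ Budget.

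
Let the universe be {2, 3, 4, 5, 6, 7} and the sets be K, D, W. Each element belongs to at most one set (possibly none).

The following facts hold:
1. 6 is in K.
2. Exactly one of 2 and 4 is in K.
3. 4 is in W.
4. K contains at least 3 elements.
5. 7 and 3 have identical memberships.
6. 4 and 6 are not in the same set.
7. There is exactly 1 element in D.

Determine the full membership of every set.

K = {2, 3, 6, 7}; D = {5}; W = {4}

From (1): 6 ∈ K.
From (3): 4 ∈ W.
(2) (exactly one): 2 ∈ K.
Suppose 3 ∉ K: no assignment then satisfies all the clues, so 3 ∈ K.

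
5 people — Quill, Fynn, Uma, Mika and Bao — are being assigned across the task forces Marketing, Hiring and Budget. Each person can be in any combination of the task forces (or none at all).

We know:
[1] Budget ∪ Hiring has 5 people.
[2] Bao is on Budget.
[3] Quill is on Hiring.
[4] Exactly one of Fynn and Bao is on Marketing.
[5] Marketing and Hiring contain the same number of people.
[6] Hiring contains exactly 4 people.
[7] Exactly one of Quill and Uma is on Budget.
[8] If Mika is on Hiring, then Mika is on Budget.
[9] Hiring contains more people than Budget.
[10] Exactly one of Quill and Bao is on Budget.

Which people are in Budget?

Budget = {Bao, Mika, Uma}

From (2): Bao ∈ Budget.
From (3): Quill ∈ Hiring.
(10) (exactly one): Quill ∉ Budget.
(7) (exactly one): Uma ∈ Budget.
Suppose Fynn ∈ Budget: no assignment then satisfies all the clues, so Fynn ∉ Budget.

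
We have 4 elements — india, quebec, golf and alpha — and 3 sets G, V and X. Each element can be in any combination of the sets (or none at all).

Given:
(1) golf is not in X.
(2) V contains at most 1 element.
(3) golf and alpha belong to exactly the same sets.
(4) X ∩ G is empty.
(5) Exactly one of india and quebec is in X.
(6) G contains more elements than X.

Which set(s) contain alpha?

alpha: G

From (1): golf ∉ X.
(3): alpha matches golf: alpha ∉ X.
Suppose alpha ∉ G: no assignment then satisfies all the clues, so alpha ∈ G.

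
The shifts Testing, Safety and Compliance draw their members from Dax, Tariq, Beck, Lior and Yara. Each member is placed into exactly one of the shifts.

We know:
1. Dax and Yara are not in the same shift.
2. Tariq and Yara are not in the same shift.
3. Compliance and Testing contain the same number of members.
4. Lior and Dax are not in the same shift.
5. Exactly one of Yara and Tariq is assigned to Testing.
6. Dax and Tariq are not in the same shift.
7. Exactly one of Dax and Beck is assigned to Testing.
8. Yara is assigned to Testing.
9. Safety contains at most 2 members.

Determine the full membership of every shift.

Testing = {Beck, Yara}; Safety = {Dax}; Compliance = {Lior, Tariq}

From (8): Yara ∈ Testing.
(1): Dax ∉ Testing.
(2): Tariq ∉ Testing.
(7) (exactly one): Beck ∈ Testing.
Suppose Dax ∉ Safety: no assignment then satisfies all the clues, so Dax ∈ Safety.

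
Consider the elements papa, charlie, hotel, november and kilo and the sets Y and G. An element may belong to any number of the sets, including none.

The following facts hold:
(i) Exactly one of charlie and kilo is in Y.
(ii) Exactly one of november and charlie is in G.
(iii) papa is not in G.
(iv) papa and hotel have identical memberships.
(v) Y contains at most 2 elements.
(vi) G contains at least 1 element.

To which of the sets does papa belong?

papa: none

From (iii): papa ∉ G.
(iv): hotel matches papa: hotel ∉ G.
Suppose papa ∈ Y: no assignment then satisfies all the clues, so papa ∉ Y.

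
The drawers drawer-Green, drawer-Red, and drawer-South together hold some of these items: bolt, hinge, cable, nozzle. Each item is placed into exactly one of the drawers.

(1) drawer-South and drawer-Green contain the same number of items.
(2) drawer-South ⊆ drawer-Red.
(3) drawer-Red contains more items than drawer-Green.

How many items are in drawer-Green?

0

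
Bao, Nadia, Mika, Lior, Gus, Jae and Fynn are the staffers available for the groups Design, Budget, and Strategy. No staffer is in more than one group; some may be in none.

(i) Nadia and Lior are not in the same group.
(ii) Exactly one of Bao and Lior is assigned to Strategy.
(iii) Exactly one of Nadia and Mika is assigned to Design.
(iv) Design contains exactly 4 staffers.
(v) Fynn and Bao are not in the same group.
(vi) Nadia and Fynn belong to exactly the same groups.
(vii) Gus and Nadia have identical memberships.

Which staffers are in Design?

Design = {Fynn, Gus, Jae, Nadia}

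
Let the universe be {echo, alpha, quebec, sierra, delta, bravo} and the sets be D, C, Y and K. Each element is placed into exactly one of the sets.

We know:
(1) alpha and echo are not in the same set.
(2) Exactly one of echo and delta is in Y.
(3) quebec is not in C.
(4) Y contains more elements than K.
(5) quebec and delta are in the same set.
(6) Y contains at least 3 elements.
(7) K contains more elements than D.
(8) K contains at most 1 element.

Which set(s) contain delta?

delta: Y

From (3): quebec ∉ C.
(5): delta matches quebec: delta ∉ C.
Suppose delta ∈ D: no assignment then satisfies all the clues, so delta ∉ D.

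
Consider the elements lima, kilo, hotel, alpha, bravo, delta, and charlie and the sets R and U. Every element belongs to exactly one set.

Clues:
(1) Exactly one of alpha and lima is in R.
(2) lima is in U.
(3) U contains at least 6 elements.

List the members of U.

U = {bravo, charlie, delta, hotel, kilo, lima}

From (2): lima ∈ U.
(1) (exactly one): alpha ∈ R.
(3): only 6 candidates remain for U, so all are in.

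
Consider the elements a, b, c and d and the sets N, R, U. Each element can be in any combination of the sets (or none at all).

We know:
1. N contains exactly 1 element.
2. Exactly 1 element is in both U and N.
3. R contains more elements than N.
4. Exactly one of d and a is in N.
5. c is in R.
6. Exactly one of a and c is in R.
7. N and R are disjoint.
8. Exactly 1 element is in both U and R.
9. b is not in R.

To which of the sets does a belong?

a: N, U

From (5): c ∈ R.
From (9): b ∉ R.
(6) (exactly one): a ∉ R.
(7) (disjoint): c ∉ N.
Suppose a ∉ N: no assignment then satisfies all the clues, so a ∈ N.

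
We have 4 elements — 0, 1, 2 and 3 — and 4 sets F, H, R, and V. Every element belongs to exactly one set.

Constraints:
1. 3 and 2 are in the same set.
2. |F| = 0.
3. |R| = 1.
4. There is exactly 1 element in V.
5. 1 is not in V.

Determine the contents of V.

V = {0}

From (5): 1 ∉ V.
(2): F already has 0, so the rest are out.
Suppose 0 ∉ V: no assignment then satisfies all the clues, so 0 ∈ V.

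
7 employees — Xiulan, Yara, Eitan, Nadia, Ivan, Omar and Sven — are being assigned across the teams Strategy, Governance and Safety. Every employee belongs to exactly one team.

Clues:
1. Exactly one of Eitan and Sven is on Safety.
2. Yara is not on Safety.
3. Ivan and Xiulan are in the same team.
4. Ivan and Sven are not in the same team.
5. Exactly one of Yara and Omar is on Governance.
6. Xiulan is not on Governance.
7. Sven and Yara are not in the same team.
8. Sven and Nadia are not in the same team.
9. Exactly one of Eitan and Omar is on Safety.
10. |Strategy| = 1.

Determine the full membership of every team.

Strategy = {Yara}; Governance = {Omar, Sven}; Safety = {Eitan, Ivan, Nadia, Xiulan}

From (2): Yara ∉ Safety.
From (6): Xiulan ∉ Governance.
(3): Ivan matches Xiulan: Ivan ∉ Governance.
Suppose Xiulan ∈ Strategy: no assignment then satisfies all the clues, so Xiulan ∉ Strategy.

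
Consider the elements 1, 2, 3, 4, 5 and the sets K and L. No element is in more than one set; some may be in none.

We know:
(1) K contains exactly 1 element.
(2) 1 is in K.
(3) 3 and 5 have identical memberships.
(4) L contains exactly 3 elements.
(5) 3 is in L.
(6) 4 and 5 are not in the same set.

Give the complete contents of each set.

From (2): 1 ∈ K.
From (5): 3 ∈ L.
(1): K already has 1, so the rest are out.
(3): 5 matches 3: 5 ∈ L.
(6): 4 ∉ L.
(4): only 3 candidates remain for L, so all are in.

K = {1}; L = {2, 3, 5}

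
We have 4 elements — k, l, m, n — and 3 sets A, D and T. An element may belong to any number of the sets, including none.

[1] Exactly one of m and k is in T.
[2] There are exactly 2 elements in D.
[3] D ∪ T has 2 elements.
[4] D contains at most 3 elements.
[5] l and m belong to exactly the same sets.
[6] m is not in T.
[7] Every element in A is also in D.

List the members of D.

D = {k, n}

From (6): m ∉ T.
(1) (exactly one): k ∈ T.
(5): l matches m: l ∉ T.
Suppose k ∉ D: no assignment then satisfies all the clues, so k ∈ D.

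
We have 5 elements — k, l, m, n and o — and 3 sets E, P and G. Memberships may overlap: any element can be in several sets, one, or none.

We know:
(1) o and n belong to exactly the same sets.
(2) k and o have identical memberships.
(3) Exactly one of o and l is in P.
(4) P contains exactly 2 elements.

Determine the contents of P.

P = {l, m}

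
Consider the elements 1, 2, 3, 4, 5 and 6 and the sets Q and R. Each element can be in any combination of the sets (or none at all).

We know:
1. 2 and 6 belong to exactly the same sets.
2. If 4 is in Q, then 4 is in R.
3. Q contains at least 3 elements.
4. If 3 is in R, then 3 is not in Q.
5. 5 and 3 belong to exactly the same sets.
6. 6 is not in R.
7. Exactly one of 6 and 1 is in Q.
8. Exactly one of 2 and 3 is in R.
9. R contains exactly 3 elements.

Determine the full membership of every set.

Q = {2, 4, 6}; R = {3, 4, 5}

From (6): 6 ∉ R.
(1): 2 matches 6: 2 ∉ R.
(8) (exactly one): 3 ∈ R.
(4): 3 ∉ Q.
(5): 5 matches 3: 5 ∉ Q.
(5): 5 matches 3: 5 ∈ R.
Suppose 1 ∈ Q: no assignment then satisfies all the clues, so 1 ∉ Q.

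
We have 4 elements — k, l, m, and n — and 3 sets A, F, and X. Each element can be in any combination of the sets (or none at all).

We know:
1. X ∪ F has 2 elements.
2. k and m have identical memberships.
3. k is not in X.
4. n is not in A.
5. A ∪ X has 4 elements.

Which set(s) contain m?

m: A

From (3): k ∉ X.
From (4): n ∉ A.
(2): m matches k: m ∉ X.
Suppose m ∉ A: no assignment then satisfies all the clues, so m ∈ A.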